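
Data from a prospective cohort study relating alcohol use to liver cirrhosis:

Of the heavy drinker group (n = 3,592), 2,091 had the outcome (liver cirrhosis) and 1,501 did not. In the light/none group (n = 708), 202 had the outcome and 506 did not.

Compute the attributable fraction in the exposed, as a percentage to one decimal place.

From the description: a = 2091, b = 1501, c = 202, d = 506.
Risk in exposed = 2091/3592 = 0.58213; risk in unexposed = 202/708 = 0.28531.
RR = 0.58213/0.28531 = 2.04033
AR% = (RR − 1)/RR × 100 = (2.04033 − 1)/2.04033 × 100 = 50.9882%

51.0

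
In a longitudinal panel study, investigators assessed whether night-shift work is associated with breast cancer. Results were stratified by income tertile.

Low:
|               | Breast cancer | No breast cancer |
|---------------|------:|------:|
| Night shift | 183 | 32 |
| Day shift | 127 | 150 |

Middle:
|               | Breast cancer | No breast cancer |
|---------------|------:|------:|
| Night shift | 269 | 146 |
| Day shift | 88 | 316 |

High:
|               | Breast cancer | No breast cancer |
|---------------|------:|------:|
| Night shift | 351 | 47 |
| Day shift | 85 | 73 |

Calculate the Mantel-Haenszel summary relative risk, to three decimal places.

2.085

RR_MH = Σ(aᵢ·n₀ᵢ/nᵢ) / Σ(cᵢ·n₁ᵢ/nᵢ), with n₁ᵢ = aᵢ+bᵢ (exposed), n₀ᵢ = cᵢ+dᵢ (unexposed), nᵢ = n₁ᵢ+n₀ᵢ.
Stratum 1 (Low): n₁ = 215, n₀ = 277, n = 492; a·n₀/n = 183·277/492 = 103.0305; c·n₁/n = 127·215/492 = 55.4980
Stratum 2 (Middle): n₁ = 415, n₀ = 404, n = 819; a·n₀/n = 269·404/819 = 132.6935; c·n₁/n = 88·415/819 = 44.5910
Stratum 3 (High): n₁ = 398, n₀ = 158, n = 556; a·n₀/n = 351·158/556 = 99.7446; c·n₁/n = 85·398/556 = 60.8453
RR_MH = (103.0305 + 132.6935 + 99.7446) / (55.4980 + 44.5910 + 60.8453) = 335.4686 / 160.9343 = 2.08451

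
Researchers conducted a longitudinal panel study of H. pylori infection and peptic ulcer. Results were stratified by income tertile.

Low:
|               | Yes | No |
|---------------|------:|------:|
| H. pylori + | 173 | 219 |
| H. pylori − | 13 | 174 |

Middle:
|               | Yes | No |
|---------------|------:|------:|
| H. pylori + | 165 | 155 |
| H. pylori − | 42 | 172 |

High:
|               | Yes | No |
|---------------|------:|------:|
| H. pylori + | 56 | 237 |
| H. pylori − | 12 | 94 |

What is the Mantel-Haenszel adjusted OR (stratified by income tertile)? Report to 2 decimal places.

4.88

OR_MH = Σ(aᵢdᵢ/nᵢ) / Σ(bᵢcᵢ/nᵢ), where nᵢ is the stratum total.
Stratum 1 (Low): n = 579; a·d/n = 173·174/579 = 51.9896; b·c/n = 219·13/579 = 4.9171
Stratum 2 (Middle): n = 534; a·d/n = 165·172/534 = 53.1461; b·c/n = 155·42/534 = 12.1910
Stratum 3 (High): n = 399; a·d/n = 56·94/399 = 13.1930; b·c/n = 237·12/399 = 7.1278
OR_MH = (51.9896 + 53.1461 + 13.1930) / (4.9171 + 12.1910 + 7.1278) = 118.3287 / 24.2359 = 4.88237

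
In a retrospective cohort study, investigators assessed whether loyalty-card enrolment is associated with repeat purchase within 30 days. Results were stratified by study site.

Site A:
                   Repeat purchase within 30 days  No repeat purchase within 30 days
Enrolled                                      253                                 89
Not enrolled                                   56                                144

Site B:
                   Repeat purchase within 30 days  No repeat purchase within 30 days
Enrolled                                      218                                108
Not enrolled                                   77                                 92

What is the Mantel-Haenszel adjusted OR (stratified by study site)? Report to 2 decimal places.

OR_MH = Σ(aᵢdᵢ/nᵢ) / Σ(bᵢcᵢ/nᵢ), where nᵢ is the stratum total.
Stratum 1 (Site A): n = 542; a·d/n = 253·144/542 = 67.2177; b·c/n = 89·56/542 = 9.1956
Stratum 2 (Site B): n = 495; a·d/n = 218·92/495 = 40.5172; b·c/n = 108·77/495 = 16.8000
OR_MH = (67.2177 + 40.5172) / (9.1956 + 16.8000) = 107.7349 / 25.9956 = 4.14436

4.14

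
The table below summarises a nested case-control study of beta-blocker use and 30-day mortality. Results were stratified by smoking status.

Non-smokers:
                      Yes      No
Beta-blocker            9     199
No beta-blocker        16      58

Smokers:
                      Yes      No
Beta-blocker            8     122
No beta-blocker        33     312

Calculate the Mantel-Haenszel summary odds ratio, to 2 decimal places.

OR_MH = Σ(aᵢdᵢ/nᵢ) / Σ(bᵢcᵢ/nᵢ), where nᵢ is the stratum total.
Stratum 1 (Non-smokers): n = 282; a·d/n = 9·58/282 = 1.8511; b·c/n = 199·16/282 = 11.2908
Stratum 2 (Smokers): n = 475; a·d/n = 8·312/475 = 5.2547; b·c/n = 122·33/475 = 8.4758
OR_MH = (1.8511 + 5.2547) / (11.2908 + 8.4758) = 7.1058 / 19.7666 = 0.35949

0.36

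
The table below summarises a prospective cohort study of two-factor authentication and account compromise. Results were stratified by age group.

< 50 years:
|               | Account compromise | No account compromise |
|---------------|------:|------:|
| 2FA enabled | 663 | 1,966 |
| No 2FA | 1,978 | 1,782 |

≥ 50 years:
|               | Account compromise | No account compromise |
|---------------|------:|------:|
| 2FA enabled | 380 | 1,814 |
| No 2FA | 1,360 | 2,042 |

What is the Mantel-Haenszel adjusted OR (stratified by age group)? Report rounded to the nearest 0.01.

0.31

OR_MH = Σ(aᵢdᵢ/nᵢ) / Σ(bᵢcᵢ/nᵢ), where nᵢ is the stratum total.
Stratum 1 (< 50 years): n = 6389; a·d/n = 663·1782/6389 = 184.9219; b·c/n = 1966·1978/6389 = 608.6630
Stratum 2 (≥ 50 years): n = 5596; a·d/n = 380·2042/5596 = 138.6633; b·c/n = 1814·1360/5596 = 440.8578
OR_MH = (184.9219 + 138.6633) / (608.6630 + 440.8578) = 323.5852 / 1049.5208 = 0.30832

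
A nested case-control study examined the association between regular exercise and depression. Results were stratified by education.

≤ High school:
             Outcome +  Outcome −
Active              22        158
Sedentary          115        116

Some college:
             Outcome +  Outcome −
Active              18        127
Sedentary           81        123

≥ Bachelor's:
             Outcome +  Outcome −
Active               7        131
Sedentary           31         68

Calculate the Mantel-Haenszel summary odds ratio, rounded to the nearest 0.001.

0.160

OR_MH = Σ(aᵢdᵢ/nᵢ) / Σ(bᵢcᵢ/nᵢ), where nᵢ is the stratum total.
Stratum 1 (≤ High school): n = 411; a·d/n = 22·116/411 = 6.2092; b·c/n = 158·115/411 = 44.2092
Stratum 2 (Some college): n = 349; a·d/n = 18·123/349 = 6.3438; b·c/n = 127·81/349 = 29.4756
Stratum 3 (≥ Bachelor's): n = 237; a·d/n = 7·68/237 = 2.0084; b·c/n = 131·31/237 = 17.1350
OR_MH = (6.2092 + 6.3438 + 2.0084) / (44.2092 + 29.4756 + 17.1350) = 14.5615 / 90.8199 = 0.16033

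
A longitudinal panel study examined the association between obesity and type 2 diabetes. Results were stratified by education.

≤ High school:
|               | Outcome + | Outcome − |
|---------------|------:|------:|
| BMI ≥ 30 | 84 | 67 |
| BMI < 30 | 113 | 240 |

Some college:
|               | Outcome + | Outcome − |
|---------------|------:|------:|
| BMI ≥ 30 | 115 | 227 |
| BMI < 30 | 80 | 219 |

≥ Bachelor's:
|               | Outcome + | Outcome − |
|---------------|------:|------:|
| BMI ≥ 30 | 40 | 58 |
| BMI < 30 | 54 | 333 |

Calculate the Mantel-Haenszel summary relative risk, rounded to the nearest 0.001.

RR_MH = Σ(aᵢ·n₀ᵢ/nᵢ) / Σ(cᵢ·n₁ᵢ/nᵢ), with n₁ᵢ = aᵢ+bᵢ (exposed), n₀ᵢ = cᵢ+dᵢ (unexposed), nᵢ = n₁ᵢ+n₀ᵢ.
Stratum 1 (≤ High school): n₁ = 151, n₀ = 353, n = 504; a·n₀/n = 84·353/504 = 58.8333; c·n₁/n = 113·151/504 = 33.8552
Stratum 2 (Some college): n₁ = 342, n₀ = 299, n = 641; a·n₀/n = 115·299/641 = 53.6427; c·n₁/n = 80·342/641 = 42.6833
Stratum 3 (≥ Bachelor's): n₁ = 98, n₀ = 387, n = 485; a·n₀/n = 40·387/485 = 31.9175; c·n₁/n = 54·98/485 = 10.9113
RR_MH = (58.8333 + 53.6427 + 31.9175) / (33.8552 + 42.6833 + 10.9113) = 144.3936 / 87.4498 = 1.65116

1.651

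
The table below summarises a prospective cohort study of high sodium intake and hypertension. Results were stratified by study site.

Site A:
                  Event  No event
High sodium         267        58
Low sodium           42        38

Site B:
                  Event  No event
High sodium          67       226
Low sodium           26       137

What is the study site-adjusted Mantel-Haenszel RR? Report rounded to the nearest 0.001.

RR_MH = Σ(aᵢ·n₀ᵢ/nᵢ) / Σ(cᵢ·n₁ᵢ/nᵢ), with n₁ᵢ = aᵢ+bᵢ (exposed), n₀ᵢ = cᵢ+dᵢ (unexposed), nᵢ = n₁ᵢ+n₀ᵢ.
Stratum 1 (Site A): n₁ = 325, n₀ = 80, n = 405; a·n₀/n = 267·80/405 = 52.7407; c·n₁/n = 42·325/405 = 33.7037
Stratum 2 (Site B): n₁ = 293, n₀ = 163, n = 456; a·n₀/n = 67·163/456 = 23.9496; c·n₁/n = 26·293/456 = 16.7061
RR_MH = (52.7407 + 23.9496) / (33.7037 + 16.7061) = 76.6903 / 50.4098 = 1.52134

1.521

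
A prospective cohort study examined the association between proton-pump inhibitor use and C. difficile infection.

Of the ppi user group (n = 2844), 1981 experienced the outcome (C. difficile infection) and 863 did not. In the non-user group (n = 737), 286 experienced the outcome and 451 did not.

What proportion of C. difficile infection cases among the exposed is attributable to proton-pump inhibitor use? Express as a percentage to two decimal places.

44.29

From the description: a = 1981, b = 863, c = 286, d = 451.
Risk in exposed = 1981/2844 = 0.69655; risk in unexposed = 286/737 = 0.38806.
RR = 0.69655/0.38806 = 1.79497
AR% = (RR − 1)/RR × 100 = (1.79497 − 1)/1.79497 × 100 = 44.2887%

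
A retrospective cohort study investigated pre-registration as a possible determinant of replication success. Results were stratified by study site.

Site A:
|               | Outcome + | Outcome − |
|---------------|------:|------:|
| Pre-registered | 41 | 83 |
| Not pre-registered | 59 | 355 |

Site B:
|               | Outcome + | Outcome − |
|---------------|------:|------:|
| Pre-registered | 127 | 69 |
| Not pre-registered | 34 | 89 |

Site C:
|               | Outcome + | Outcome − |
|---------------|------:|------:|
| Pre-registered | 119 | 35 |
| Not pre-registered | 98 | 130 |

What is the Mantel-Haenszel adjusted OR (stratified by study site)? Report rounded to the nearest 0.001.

4.049

OR_MH = Σ(aᵢdᵢ/nᵢ) / Σ(bᵢcᵢ/nᵢ), where nᵢ is the stratum total.
Stratum 1 (Site A): n = 538; a·d/n = 41·355/538 = 27.0539; b·c/n = 83·59/538 = 9.1022
Stratum 2 (Site B): n = 319; a·d/n = 127·89/319 = 35.4326; b·c/n = 69·34/319 = 7.3542
Stratum 3 (Site C): n = 382; a·d/n = 119·130/382 = 40.4974; b·c/n = 35·98/382 = 8.9791
OR_MH = (27.0539 + 35.4326 + 40.4974) / (9.1022 + 7.3542 + 8.9791) = 102.9839 / 25.4355 = 4.04882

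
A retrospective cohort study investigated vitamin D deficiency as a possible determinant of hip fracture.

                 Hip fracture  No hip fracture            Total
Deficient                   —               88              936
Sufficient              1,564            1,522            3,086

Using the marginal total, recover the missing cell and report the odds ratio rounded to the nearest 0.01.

The missing cell is in the exposed row: 936 − 88 = 848.
So a = 848, b = 88, c = 1564, d = 1522.
OR = (a·d)/(b·c) = (848 × 1522) / (88 × 1564) = 1290656 / 137632 = 9.37759

9.38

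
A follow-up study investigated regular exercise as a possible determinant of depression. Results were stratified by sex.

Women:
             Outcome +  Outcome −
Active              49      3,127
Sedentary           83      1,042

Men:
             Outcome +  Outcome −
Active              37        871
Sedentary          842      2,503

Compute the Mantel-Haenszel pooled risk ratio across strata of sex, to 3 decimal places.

0.174

RR_MH = Σ(aᵢ·n₀ᵢ/nᵢ) / Σ(cᵢ·n₁ᵢ/nᵢ), with n₁ᵢ = aᵢ+bᵢ (exposed), n₀ᵢ = cᵢ+dᵢ (unexposed), nᵢ = n₁ᵢ+n₀ᵢ.
Stratum 1 (Women): n₁ = 3176, n₀ = 1125, n = 4301; a·n₀/n = 49·1125/4301 = 12.8168; c·n₁/n = 83·3176/4301 = 61.2899
Stratum 2 (Men): n₁ = 908, n₀ = 3345, n = 4253; a·n₀/n = 37·3345/4253 = 29.1006; c·n₁/n = 842·908/4253 = 179.7639
RR_MH = (12.8168 + 29.1006) / (61.2899 + 179.7639) = 41.9174 / 241.0539 = 0.17389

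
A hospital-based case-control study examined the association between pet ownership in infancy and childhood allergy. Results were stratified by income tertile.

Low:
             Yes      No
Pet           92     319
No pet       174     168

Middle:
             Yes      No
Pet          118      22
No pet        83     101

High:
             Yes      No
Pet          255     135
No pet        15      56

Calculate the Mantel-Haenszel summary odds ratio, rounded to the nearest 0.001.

OR_MH = Σ(aᵢdᵢ/nᵢ) / Σ(bᵢcᵢ/nᵢ), where nᵢ is the stratum total.
Stratum 1 (Low): n = 753; a·d/n = 92·168/753 = 20.5259; b·c/n = 319·174/753 = 73.7131
Stratum 2 (Middle): n = 324; a·d/n = 118·101/324 = 36.7840; b·c/n = 22·83/324 = 5.6358
Stratum 3 (High): n = 461; a·d/n = 255·56/461 = 30.9761; b·c/n = 135·15/461 = 4.3926
OR_MH = (20.5259 + 36.7840 + 30.9761) / (73.7131 + 5.6358 + 4.3926) = 88.2860 / 83.7416 = 1.05427

1.054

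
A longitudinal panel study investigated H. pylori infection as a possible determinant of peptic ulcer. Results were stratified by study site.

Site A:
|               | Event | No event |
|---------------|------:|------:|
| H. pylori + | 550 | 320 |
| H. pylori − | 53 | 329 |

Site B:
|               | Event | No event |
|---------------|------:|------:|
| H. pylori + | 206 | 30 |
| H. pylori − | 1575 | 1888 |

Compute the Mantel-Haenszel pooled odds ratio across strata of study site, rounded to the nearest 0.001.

OR_MH = Σ(aᵢdᵢ/nᵢ) / Σ(bᵢcᵢ/nᵢ), where nᵢ is the stratum total.
Stratum 1 (Site A): n = 1252; a·d/n = 550·329/1252 = 144.5288; b·c/n = 320·53/1252 = 13.5463
Stratum 2 (Site B): n = 3699; a·d/n = 206·1888/3699 = 105.1441; b·c/n = 30·1575/3699 = 12.7737
OR_MH = (144.5288 + 105.1441) / (13.5463 + 12.7737) = 249.6728 / 26.3200 = 9.48603

9.486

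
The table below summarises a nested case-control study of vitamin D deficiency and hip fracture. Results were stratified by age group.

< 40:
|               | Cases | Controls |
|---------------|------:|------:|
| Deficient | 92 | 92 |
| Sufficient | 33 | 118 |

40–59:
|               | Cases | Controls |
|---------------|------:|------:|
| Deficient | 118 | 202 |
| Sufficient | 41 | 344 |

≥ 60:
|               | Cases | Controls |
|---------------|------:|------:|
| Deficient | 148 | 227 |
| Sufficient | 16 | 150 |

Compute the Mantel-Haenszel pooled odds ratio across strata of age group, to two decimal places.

4.76

OR_MH = Σ(aᵢdᵢ/nᵢ) / Σ(bᵢcᵢ/nᵢ), where nᵢ is the stratum total.
Stratum 1 (< 40): n = 335; a·d/n = 92·118/335 = 32.4060; b·c/n = 92·33/335 = 9.0627
Stratum 2 (40–59): n = 705; a·d/n = 118·344/705 = 57.5773; b·c/n = 202·41/705 = 11.7475
Stratum 3 (≥ 60): n = 541; a·d/n = 148·150/541 = 41.0351; b·c/n = 227·16/541 = 6.7135
OR_MH = (32.4060 + 57.5773 + 41.0351) / (9.0627 + 11.7475 + 6.7135) = 131.0184 / 27.5237 = 4.76020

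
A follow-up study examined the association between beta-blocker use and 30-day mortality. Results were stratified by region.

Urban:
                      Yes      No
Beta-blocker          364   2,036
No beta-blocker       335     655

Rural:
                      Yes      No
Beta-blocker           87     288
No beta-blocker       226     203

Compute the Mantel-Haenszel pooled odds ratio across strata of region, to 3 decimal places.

0.327

OR_MH = Σ(aᵢdᵢ/nᵢ) / Σ(bᵢcᵢ/nᵢ), where nᵢ is the stratum total.
Stratum 1 (Urban): n = 3390; a·d/n = 364·655/3390 = 70.3304; b·c/n = 2036·335/3390 = 201.1976
Stratum 2 (Rural): n = 804; a·d/n = 87·203/804 = 21.9664; b·c/n = 288·226/804 = 80.9552
OR_MH = (70.3304 + 21.9664) / (201.1976 + 80.9552) = 92.2968 / 282.1529 = 0.32712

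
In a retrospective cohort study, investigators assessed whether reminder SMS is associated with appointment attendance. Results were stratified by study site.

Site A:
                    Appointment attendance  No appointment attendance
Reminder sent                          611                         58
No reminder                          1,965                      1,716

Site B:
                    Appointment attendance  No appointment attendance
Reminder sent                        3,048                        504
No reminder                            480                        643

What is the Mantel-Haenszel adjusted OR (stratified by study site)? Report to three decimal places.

OR_MH = Σ(aᵢdᵢ/nᵢ) / Σ(bᵢcᵢ/nᵢ), where nᵢ is the stratum total.
Stratum 1 (Site A): n = 4350; a·d/n = 611·1716/4350 = 241.0290; b·c/n = 58·1965/4350 = 26.2000
Stratum 2 (Site B): n = 4675; a·d/n = 3048·643/4675 = 419.2222; b·c/n = 504·480/4675 = 51.7476
OR_MH = (241.0290 + 419.2222) / (26.2000 + 51.7476) = 660.2512 / 77.9476 = 8.47045

8.470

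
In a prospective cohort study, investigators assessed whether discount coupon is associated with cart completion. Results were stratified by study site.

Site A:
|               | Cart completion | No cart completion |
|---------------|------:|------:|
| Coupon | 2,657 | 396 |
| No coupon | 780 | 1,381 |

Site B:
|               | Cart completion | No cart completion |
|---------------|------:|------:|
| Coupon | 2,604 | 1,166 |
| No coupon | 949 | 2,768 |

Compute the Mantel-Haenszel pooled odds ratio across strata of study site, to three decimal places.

OR_MH = Σ(aᵢdᵢ/nᵢ) / Σ(bᵢcᵢ/nᵢ), where nᵢ is the stratum total.
Stratum 1 (Site A): n = 5214; a·d/n = 2657·1381/5214 = 703.7432; b·c/n = 396·780/5214 = 59.2405
Stratum 2 (Site B): n = 7487; a·d/n = 2604·2768/7487 = 962.7183; b·c/n = 1166·949/7487 = 147.7940
OR_MH = (703.7432 + 962.7183) / (59.2405 + 147.7940) = 1666.4615 / 207.0345 = 8.04920

8.049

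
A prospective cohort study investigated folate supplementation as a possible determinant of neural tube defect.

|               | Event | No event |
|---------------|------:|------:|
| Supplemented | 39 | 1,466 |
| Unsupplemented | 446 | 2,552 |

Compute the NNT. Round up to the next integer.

Risk in treated group = 39/1505 = 0.02591; risk in control = 446/2998 = 0.14877.
Absolute risk reduction = 0.14877 − 0.02591 = 0.12285
NNT = 1 / ARR = 1 / 0.12285 = 8.140 → round up → 9

9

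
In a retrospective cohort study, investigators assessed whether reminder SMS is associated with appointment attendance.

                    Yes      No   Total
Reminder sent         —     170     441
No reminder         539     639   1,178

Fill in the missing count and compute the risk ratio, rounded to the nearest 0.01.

The missing cell is in the exposed row: 441 − 170 = 271.
So a = 271, b = 170, c = 539, d = 639.
RR = [a/(a+b)] / [c/(c+d)] = (271/441) / (539/1178) = 0.61451/0.45756 = 1.34303

1.34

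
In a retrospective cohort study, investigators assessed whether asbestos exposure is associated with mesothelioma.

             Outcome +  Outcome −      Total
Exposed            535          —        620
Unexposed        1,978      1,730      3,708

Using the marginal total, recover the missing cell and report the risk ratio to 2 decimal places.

1.62

The missing cell is in the exposed row: 620 − 535 = 85.
So a = 535, b = 85, c = 1978, d = 1730.
RR = [a/(a+b)] / [c/(c+d)] = (535/620) / (1978/3708) = 0.86290/0.53344 = 1.61762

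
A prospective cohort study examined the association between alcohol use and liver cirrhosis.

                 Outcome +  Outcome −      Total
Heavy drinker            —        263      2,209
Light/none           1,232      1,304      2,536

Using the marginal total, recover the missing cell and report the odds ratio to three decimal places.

The missing cell is in the exposed row: 2209 − 263 = 1946.
So a = 1946, b = 263, c = 1232, d = 1304.
OR = (a·d)/(b·c) = (1946 × 1304) / (263 × 1232) = 2537584 / 324016 = 7.83166

7.832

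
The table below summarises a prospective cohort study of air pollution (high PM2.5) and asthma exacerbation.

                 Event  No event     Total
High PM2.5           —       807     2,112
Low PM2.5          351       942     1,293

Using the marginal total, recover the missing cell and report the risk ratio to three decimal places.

2.276

The missing cell is in the exposed row: 2112 − 807 = 1305.
So a = 1305, b = 807, c = 351, d = 942.
RR = [a/(a+b)] / [c/(c+d)] = (1305/2112) / (351/1293) = 0.61790/0.27146 = 2.27619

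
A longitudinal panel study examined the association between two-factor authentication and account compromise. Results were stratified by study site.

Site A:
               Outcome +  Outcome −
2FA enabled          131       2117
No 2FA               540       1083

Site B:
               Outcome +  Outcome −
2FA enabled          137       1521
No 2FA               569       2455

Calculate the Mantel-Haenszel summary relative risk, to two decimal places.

0.28

RR_MH = Σ(aᵢ·n₀ᵢ/nᵢ) / Σ(cᵢ·n₁ᵢ/nᵢ), with n₁ᵢ = aᵢ+bᵢ (exposed), n₀ᵢ = cᵢ+dᵢ (unexposed), nᵢ = n₁ᵢ+n₀ᵢ.
Stratum 1 (Site A): n₁ = 2248, n₀ = 1623, n = 3871; a·n₀/n = 131·1623/3871 = 54.9246; c·n₁/n = 540·2248/3871 = 313.5934
Stratum 2 (Site B): n₁ = 1658, n₀ = 3024, n = 4682; a·n₀/n = 137·3024/4682 = 88.4853; c·n₁/n = 569·1658/4682 = 201.4955
RR_MH = (54.9246 + 88.4853) / (313.5934 + 201.4955) = 143.4098 / 515.0889 = 0.27842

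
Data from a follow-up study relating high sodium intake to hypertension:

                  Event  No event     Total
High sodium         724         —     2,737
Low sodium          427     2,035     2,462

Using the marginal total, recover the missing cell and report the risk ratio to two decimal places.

1.53

The missing cell is in the exposed row: 2737 − 724 = 2013.
So a = 724, b = 2013, c = 427, d = 2035.
RR = [a/(a+b)] / [c/(c+d)] = (724/2737) / (427/2462) = 0.26452/0.17344 = 1.52519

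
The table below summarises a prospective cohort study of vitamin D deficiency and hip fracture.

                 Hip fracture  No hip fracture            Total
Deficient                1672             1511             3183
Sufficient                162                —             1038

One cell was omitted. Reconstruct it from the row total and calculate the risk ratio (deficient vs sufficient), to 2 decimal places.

The missing cell is in the unexposed row: 1038 − 162 = 876.
So a = 1672, b = 1511, c = 162, d = 876.
RR = [a/(a+b)] / [c/(c+d)] = (1672/3183) / (162/1038) = 0.52529/0.15607 = 3.36575

3.37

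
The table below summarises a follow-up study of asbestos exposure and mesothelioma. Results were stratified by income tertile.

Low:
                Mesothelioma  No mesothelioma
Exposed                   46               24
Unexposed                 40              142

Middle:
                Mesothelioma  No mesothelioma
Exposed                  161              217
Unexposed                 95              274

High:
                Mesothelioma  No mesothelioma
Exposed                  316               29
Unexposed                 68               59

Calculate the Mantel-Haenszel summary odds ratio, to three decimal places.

OR_MH = Σ(aᵢdᵢ/nᵢ) / Σ(bᵢcᵢ/nᵢ), where nᵢ is the stratum total.
Stratum 1 (Low): n = 252; a·d/n = 46·142/252 = 25.9206; b·c/n = 24·40/252 = 3.8095
Stratum 2 (Middle): n = 747; a·d/n = 161·274/747 = 59.0549; b·c/n = 217·95/747 = 27.5971
Stratum 3 (High): n = 472; a·d/n = 316·59/472 = 39.5000; b·c/n = 29·68/472 = 4.1780
OR_MH = (25.9206 + 59.0549 + 39.5000) / (3.8095 + 27.5971 + 4.1780) = 124.4755 / 35.5845 = 3.49802

3.498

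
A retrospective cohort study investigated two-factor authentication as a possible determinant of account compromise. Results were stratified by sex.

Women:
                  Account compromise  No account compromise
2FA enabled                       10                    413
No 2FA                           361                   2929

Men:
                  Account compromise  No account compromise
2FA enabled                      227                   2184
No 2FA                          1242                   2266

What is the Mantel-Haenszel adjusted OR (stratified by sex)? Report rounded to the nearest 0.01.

0.19

OR_MH = Σ(aᵢdᵢ/nᵢ) / Σ(bᵢcᵢ/nᵢ), where nᵢ is the stratum total.
Stratum 1 (Women): n = 3713; a·d/n = 10·2929/3713 = 7.8885; b·c/n = 413·361/3713 = 40.1543
Stratum 2 (Men): n = 5919; a·d/n = 227·2266/5919 = 86.9035; b·c/n = 2184·1242/5919 = 458.2747
OR_MH = (7.8885 + 86.9035) / (40.1543 + 458.2747) = 94.7920 / 498.4290 = 0.19018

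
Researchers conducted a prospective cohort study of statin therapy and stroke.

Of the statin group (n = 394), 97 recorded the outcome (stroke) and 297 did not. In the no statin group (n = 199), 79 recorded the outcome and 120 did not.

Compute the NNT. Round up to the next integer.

Risk in treated group = 97/394 = 0.24619; risk in control = 79/199 = 0.39698.
Absolute risk reduction = 0.39698 − 0.24619 = 0.15079
NNT = 1 / ARR = 1 / 0.15079 = 6.632 → round up → 7

7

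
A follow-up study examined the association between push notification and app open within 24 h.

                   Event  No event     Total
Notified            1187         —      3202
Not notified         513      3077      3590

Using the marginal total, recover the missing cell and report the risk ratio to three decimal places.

2.594

The missing cell is in the exposed row: 3202 − 1187 = 2015.
So a = 1187, b = 2015, c = 513, d = 3077.
RR = [a/(a+b)] / [c/(c+d)] = (1187/3202) / (513/3590) = 0.37071/0.14290 = 2.59422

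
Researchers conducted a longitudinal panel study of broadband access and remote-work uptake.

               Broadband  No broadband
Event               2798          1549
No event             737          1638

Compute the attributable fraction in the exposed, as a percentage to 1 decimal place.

Reading the table with exposure as columns: a = 2798 (Broadband, case), b = 737 (Broadband, non-case), c = 1549 (No broadband, case), d = 1638.
Risk in exposed = 2798/3535 = 0.79151; risk in unexposed = 1549/3187 = 0.48604.
RR = 0.79151/0.48604 = 1.62850
AR% = (RR − 1)/RR × 100 = (1.62850 − 1)/1.62850 × 100 = 38.5940%

38.6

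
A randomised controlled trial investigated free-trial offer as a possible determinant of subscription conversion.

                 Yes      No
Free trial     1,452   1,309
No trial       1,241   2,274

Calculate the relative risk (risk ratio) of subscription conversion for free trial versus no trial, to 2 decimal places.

1.49

Cells: a = 1452, b = 1309, c = 1241, d = 2274.
Risk in exposed = 1452/2761 = 0.52590; risk in unexposed = 1241/3515 = 0.35306.
RR = 0.52590 / 0.35306 = 1.48955
The risk among the exposed is 1.49 times that among the unexposed.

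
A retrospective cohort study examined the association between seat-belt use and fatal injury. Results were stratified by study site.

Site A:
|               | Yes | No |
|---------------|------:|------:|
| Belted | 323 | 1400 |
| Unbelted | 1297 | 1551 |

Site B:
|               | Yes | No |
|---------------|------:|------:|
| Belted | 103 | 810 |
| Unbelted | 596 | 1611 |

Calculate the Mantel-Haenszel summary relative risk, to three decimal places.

RR_MH = Σ(aᵢ·n₀ᵢ/nᵢ) / Σ(cᵢ·n₁ᵢ/nᵢ), with n₁ᵢ = aᵢ+bᵢ (exposed), n₀ᵢ = cᵢ+dᵢ (unexposed), nᵢ = n₁ᵢ+n₀ᵢ.
Stratum 1 (Site A): n₁ = 1723, n₀ = 2848, n = 4571; a·n₀/n = 323·2848/4571 = 201.2479; c·n₁/n = 1297·1723/4571 = 488.8932
Stratum 2 (Site B): n₁ = 913, n₀ = 2207, n = 3120; a·n₀/n = 103·2207/3120 = 72.8593; c·n₁/n = 596·913/3120 = 174.4064
RR_MH = (201.2479 + 72.8593) / (488.8932 + 174.4064) = 274.1072 / 663.2997 = 0.41325

0.413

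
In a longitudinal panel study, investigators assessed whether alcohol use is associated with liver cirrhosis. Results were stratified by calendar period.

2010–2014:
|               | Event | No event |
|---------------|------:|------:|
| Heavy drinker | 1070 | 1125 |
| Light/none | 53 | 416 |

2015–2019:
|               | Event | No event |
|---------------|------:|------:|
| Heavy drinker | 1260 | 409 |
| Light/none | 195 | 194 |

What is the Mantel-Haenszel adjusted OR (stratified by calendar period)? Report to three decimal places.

4.676

OR_MH = Σ(aᵢdᵢ/nᵢ) / Σ(bᵢcᵢ/nᵢ), where nᵢ is the stratum total.
Stratum 1 (2010–2014): n = 2664; a·d/n = 1070·416/2664 = 167.0871; b·c/n = 1125·53/2664 = 22.3818
Stratum 2 (2015–2019): n = 2058; a·d/n = 1260·194/2058 = 118.7755; b·c/n = 409·195/2058 = 38.7536
OR_MH = (167.0871 + 118.7755) / (22.3818 + 38.7536) = 285.8626 / 61.1354 = 4.67589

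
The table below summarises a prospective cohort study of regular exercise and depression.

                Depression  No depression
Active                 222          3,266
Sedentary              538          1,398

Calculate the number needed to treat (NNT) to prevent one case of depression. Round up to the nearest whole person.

5

Risk in treated group = 222/3488 = 0.06365; risk in control = 538/1936 = 0.27789.
Absolute risk reduction = 0.27789 − 0.06365 = 0.21425
NNT = 1 / ARR = 1 / 0.21425 = 4.668 → round up → 5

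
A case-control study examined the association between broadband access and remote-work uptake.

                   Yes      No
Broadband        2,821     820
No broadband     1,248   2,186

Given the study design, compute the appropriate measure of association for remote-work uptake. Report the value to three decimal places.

Cells: a = 2821, b = 820, c = 1248, d = 2186.
This is a case-control study: participants were sampled on outcome status, so risks in the source population cannot be estimated directly — relative risk is not valid here. The odds ratio is the appropriate measure.
OR = (a·d)/(b·c) = (2821 × 2186) / (820 × 1248) = 6166706 / 1023360 = 6.02594

6.026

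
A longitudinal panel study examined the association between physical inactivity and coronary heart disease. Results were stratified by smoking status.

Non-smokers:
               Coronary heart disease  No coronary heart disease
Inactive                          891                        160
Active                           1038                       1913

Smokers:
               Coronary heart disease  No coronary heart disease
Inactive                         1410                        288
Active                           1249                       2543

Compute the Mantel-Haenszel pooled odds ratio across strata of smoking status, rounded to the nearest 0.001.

10.082

OR_MH = Σ(aᵢdᵢ/nᵢ) / Σ(bᵢcᵢ/nᵢ), where nᵢ is the stratum total.
Stratum 1 (Non-smokers): n = 4002; a·d/n = 891·1913/4002 = 425.9078; b·c/n = 160·1038/4002 = 41.4993
Stratum 2 (Smokers): n = 5490; a·d/n = 1410·2543/5490 = 653.1202; b·c/n = 288·1249/5490 = 65.5213
OR_MH = (425.9078 + 653.1202) / (41.4993 + 65.5213) = 1079.0280 / 107.0206 = 10.08244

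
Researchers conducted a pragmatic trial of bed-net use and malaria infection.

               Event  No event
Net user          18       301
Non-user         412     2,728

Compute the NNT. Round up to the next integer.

Risk in treated group = 18/319 = 0.05643; risk in control = 412/3140 = 0.13121.
Absolute risk reduction = 0.13121 − 0.05643 = 0.07478
NNT = 1 / ARR = 1 / 0.07478 = 13.372 → round up → 14

14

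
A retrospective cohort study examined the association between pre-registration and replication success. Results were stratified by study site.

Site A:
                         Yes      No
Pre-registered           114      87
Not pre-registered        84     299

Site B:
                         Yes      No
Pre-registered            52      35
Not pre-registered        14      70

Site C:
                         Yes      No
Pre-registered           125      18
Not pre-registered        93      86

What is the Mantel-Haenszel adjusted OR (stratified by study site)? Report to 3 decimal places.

OR_MH = Σ(aᵢdᵢ/nᵢ) / Σ(bᵢcᵢ/nᵢ), where nᵢ is the stratum total.
Stratum 1 (Site A): n = 584; a·d/n = 114·299/584 = 58.3664; b·c/n = 87·84/584 = 12.5137
Stratum 2 (Site B): n = 171; a·d/n = 52·70/171 = 21.2865; b·c/n = 35·14/171 = 2.8655
Stratum 3 (Site C): n = 322; a·d/n = 125·86/322 = 33.3851; b·c/n = 18·93/322 = 5.1988
OR_MH = (58.3664 + 21.2865 + 33.3851) / (12.5137 + 2.8655 + 5.1988) = 113.0381 / 20.5780 = 5.49316

5.493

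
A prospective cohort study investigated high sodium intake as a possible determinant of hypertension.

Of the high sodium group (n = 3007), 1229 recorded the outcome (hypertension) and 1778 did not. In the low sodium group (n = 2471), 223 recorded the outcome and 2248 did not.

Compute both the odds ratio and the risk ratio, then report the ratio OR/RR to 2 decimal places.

From the description: a = 1229, b = 1778, c = 223, d = 2248.
OR = (1229·2248)/(1778·223) = 2762792/396494 = 6.96806
Risk in exposed = 1229/3007 = 0.40871; risk in unexposed = 223/2471 = 0.09025; RR = 4.52883
OR/RR = 6.96806 / 4.52883 = 1.53860
The outcome is not rare, so the OR lies further from 1 than the RR.

1.54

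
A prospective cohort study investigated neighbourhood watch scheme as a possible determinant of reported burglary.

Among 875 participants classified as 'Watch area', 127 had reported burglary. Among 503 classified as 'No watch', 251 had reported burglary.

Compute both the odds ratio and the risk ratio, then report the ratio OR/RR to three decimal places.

0.586

From the description: a = 127, b = 748, c = 251, d = 252.
OR = (127·252)/(748·251) = 32004/187748 = 0.17046
Risk in exposed = 127/875 = 0.14514; risk in unexposed = 251/503 = 0.49901; RR = 0.29086
OR/RR = 0.17046 / 0.29086 = 0.58606
The outcome is not rare, so the OR lies further from 1 than the RR.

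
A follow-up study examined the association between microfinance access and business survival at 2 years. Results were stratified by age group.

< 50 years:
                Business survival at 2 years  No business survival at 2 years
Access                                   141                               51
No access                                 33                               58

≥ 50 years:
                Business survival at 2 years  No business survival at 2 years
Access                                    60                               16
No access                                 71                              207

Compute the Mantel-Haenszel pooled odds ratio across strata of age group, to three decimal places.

OR_MH = Σ(aᵢdᵢ/nᵢ) / Σ(bᵢcᵢ/nᵢ), where nᵢ is the stratum total.
Stratum 1 (< 50 years): n = 283; a·d/n = 141·58/283 = 28.8975; b·c/n = 51·33/283 = 5.9470
Stratum 2 (≥ 50 years): n = 354; a·d/n = 60·207/354 = 35.0847; b·c/n = 16·71/354 = 3.2090
OR_MH = (28.8975 + 35.0847) / (5.9470 + 3.2090) = 63.9823 / 9.1560 = 6.98799

6.988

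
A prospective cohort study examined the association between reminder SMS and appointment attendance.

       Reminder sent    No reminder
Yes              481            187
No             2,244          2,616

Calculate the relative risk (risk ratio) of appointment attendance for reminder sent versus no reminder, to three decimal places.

2.646

Reading the table with exposure as columns: a = 481 (Reminder sent, case), b = 2244 (Reminder sent, non-case), c = 187 (No reminder, case), d = 2616.
Risk in exposed = 481/2725 = 0.17651; risk in unexposed = 187/2803 = 0.06671.
RR = 0.17651 / 0.06671 = 2.64582
The risk among the exposed is 2.65 times that among the unexposed.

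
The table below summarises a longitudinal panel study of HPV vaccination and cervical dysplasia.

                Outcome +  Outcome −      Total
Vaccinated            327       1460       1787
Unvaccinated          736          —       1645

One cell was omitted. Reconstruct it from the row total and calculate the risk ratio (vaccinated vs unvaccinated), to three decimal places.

0.409

The missing cell is in the unexposed row: 1645 − 736 = 909.
So a = 327, b = 1460, c = 736, d = 909.
RR = [a/(a+b)] / [c/(c+d)] = (327/1787) / (736/1645) = 0.18299/0.44742 = 0.40899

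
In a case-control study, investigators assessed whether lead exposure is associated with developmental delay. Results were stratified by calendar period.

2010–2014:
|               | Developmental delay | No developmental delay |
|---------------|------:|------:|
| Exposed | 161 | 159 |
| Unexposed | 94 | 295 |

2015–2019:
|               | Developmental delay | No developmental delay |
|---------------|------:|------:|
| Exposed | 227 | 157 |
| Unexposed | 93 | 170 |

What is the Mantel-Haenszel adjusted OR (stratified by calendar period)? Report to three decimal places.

2.901

OR_MH = Σ(aᵢdᵢ/nᵢ) / Σ(bᵢcᵢ/nᵢ), where nᵢ is the stratum total.
Stratum 1 (2010–2014): n = 709; a·d/n = 161·295/709 = 66.9887; b·c/n = 159·94/709 = 21.0804
Stratum 2 (2015–2019): n = 647; a·d/n = 227·170/647 = 59.6445; b·c/n = 157·93/647 = 22.5672
OR_MH = (66.9887 + 59.6445) / (21.0804 + 22.5672) = 126.6332 / 43.6476 = 2.90126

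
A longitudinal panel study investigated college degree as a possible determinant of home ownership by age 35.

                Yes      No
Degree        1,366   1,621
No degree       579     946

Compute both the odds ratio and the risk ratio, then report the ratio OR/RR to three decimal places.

Cells: a = 1366, b = 1621, c = 579, d = 946.
OR = (1366·946)/(1621·579) = 1292236/938559 = 1.37683
Risk in exposed = 1366/2987 = 0.45732; risk in unexposed = 579/1525 = 0.37967; RR = 1.20450
OR/RR = 1.37683 / 1.20450 = 1.14307
The outcome is not rare, so the OR lies further from 1 than the RR.

1.143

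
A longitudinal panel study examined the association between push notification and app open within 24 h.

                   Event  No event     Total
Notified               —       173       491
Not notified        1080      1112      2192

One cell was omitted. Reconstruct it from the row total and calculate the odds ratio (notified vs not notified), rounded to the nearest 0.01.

1.89

The missing cell is in the exposed row: 491 − 173 = 318.
So a = 318, b = 173, c = 1080, d = 1112.
OR = (a·d)/(b·c) = (318 × 1112) / (173 × 1080) = 353616 / 186840 = 1.89261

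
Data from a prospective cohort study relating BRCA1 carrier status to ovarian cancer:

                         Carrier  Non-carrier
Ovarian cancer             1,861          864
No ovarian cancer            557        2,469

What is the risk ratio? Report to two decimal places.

Reading the table with exposure as columns: a = 1861 (Carrier, case), b = 557 (Carrier, non-case), c = 864 (Non-carrier, case), d = 2469.
Risk in exposed = 1861/2418 = 0.76964; risk in unexposed = 864/3333 = 0.25923.
RR = 0.76964 / 0.25923 = 2.96901
The risk among the exposed is 2.97 times that among the unexposed.

2.97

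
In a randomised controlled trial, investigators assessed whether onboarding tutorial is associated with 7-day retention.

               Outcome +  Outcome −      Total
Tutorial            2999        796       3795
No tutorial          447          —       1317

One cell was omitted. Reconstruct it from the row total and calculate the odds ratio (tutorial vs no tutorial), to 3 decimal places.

7.333

The missing cell is in the unexposed row: 1317 − 447 = 870.
So a = 2999, b = 796, c = 447, d = 870.
OR = (a·d)/(b·c) = (2999 × 870) / (796 × 447) = 2609130 / 355812 = 7.33289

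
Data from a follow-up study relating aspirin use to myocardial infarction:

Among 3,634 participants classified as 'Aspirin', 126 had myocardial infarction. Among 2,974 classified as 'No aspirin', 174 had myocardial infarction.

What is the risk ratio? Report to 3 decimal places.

0.593

From the description: a = 126, b = 3508, c = 174, d = 2800.
Risk in exposed = 126/3634 = 0.03467; risk in unexposed = 174/2974 = 0.05851.
RR = 0.03467 / 0.05851 = 0.59262
The risk is 41% lower among the exposed than among the unexposed.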